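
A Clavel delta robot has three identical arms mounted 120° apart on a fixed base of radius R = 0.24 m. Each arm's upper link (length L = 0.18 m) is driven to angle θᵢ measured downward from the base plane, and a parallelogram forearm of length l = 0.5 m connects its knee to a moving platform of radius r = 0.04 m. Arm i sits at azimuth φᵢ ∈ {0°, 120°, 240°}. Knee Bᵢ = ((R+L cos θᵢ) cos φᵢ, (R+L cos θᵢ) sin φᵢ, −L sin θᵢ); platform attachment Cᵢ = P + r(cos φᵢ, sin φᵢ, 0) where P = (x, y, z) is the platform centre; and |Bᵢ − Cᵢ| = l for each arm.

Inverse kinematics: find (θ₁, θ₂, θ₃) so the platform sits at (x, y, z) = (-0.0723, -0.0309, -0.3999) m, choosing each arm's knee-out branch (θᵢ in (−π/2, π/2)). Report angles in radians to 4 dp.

θ₁ = 0.6980, θ₂ = 0.3490, θ₃ = 0.0870

rotate P by −φ1: (-0.0723, -0.0309, -0.3999)
  A=0.2723, B=-0.3999, C=(l²−L²−A²−y'²−z²)/(2L)=-0.0484
  θ1 = atan2(B,A) + arccos(C/0.4838) = 0.6980
φ2=120.0° → target in arm frame (0.0094, 0.0781)
  A cos θ + B sin θ = C:  0.1906·cos θ + -0.3999·sin θ = 0.0424
  √(A²+B²)=0.4430;  θ2 = -1.1260+1.4750 ≈ 0.3490
rotate P by −φ3: (0.0629, -0.0472, -0.3999)
  A=0.1371, B=-0.3999, C=(l²−L²−A²−y'²−z²)/(2L)=0.1018
  √(A²+B²)=0.4227;  θ3 = -1.2405+1.3275 ≈ 0.0870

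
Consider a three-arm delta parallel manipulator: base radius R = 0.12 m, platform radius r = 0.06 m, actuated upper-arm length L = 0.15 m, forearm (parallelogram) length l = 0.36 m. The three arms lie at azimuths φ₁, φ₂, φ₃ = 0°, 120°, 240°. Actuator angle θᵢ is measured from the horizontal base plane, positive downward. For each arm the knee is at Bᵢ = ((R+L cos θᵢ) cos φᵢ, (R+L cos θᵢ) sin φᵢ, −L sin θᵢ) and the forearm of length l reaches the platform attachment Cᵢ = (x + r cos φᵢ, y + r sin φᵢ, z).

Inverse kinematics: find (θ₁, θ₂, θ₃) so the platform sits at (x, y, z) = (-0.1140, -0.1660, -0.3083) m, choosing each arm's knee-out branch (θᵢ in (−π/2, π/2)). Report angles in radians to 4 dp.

arm 1 (φ=0.0°): x'=-0.1140, y'=-0.1660
  e−x'=0.1740;  (l²−L²−(e−x')²−y'²−z²)/2L = -0.1526
  θ1 = atan2(B,A) + arccos(C/0.3540) = 0.9595
arm 2 (φ=120.0°): x'=-0.0868, y'=0.1817
  A cos θ + B sin θ = C:  0.1468·cos θ + -0.3083·sin θ = -0.1417
  θ2 = atan2(B,A) + arccos(C/0.3414) = 0.8722
rotate P by −φ3: (0.2008, -0.0157, -0.3083)
  A cos θ + B sin θ = C:  -0.1408·cos θ + -0.3083·sin θ = -0.0267
  θ3 = atan2(B,A) + arccos(C/0.3389) = -0.3494

θ₁ = 0.9595, θ₂ = 0.8722, θ₃ = -0.3494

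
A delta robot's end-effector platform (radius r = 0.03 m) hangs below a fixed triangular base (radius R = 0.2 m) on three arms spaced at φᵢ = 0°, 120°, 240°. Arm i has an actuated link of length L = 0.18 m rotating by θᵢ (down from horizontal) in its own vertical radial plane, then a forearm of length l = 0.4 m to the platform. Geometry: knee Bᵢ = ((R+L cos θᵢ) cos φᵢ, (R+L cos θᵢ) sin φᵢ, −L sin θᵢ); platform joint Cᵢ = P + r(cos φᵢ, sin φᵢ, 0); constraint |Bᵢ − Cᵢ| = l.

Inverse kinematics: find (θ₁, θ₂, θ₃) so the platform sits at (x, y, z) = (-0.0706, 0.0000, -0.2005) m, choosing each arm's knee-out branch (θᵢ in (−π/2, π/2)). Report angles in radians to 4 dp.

θ₁ = 0.6112, θ₂ = -0.2617, θ₃ = -0.2617

φ1=0.0° → target in arm frame (-0.0706, 0.0000)
  A=0.2406, B=-0.2005, C=(l²−L²−A²−y'²−z²)/(2L)=0.0820
  θ1 = atan2(B,A) + arccos(C/0.3132) = 0.6112
rotate P by −φ2: (0.0353, 0.0611, -0.2005)
  A=0.1347, B=-0.2005, C=(l²−L²−A²−y'²−z²)/(2L)=0.1820
  γ=atan2(-0.2005,0.1347)=-0.9792;  ψ=arccos(0.7535)=0.7175;  θ2=γ+ψ≈-0.2617
rotate P by −φ3: (0.0353, -0.0611, -0.2005)
  A cos θ + B sin θ = C:  0.1347·cos θ + -0.2005·sin θ = 0.1820
  γ=atan2(-0.2005,0.1347)=-0.9792;  ψ=arccos(0.7535)=0.7175;  θ3=γ+ψ≈-0.2617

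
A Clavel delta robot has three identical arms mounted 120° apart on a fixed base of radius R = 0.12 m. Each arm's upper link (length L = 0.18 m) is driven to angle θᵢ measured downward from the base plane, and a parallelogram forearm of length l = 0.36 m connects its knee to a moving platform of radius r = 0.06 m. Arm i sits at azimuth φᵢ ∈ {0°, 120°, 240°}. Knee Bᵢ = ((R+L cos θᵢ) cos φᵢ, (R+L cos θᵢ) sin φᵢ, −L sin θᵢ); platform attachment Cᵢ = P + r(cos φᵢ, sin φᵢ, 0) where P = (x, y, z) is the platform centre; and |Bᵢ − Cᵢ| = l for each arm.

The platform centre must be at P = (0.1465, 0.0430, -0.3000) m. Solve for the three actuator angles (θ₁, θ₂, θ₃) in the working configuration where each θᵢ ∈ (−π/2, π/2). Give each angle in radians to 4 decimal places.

φ1=0.0° → target in arm frame (0.1465, 0.0430)
  A cos θ + B sin θ = C:  -0.0865·cos θ + -0.3000·sin θ = -0.0059
  γ=atan2(-0.3000,-0.0865)=-1.8515;  ψ=arccos(-0.0190)=1.5898;  θ1=γ+ψ≈-0.2618
arm 2 (φ=120.0°): x'=-0.0360, y'=-0.1484
  A=0.0960, B=-0.3000, C=(l²−L²−A²−y'²−z²)/(2L)=-0.0668
  γ=atan2(-0.3000,0.0960)=-1.2611;  ψ=arccos(-0.2119)=1.7844;  θ2=γ+ψ≈0.5233
rotate P by −φ3: (-0.1105, 0.1054, -0.3000)
  A cos θ + B sin θ = C:  0.1705·cos θ + -0.3000·sin θ = -0.0916
  θ3 = atan2(B,A) + arccos(C/0.3451) = 0.7854

θ₁ = -0.2618, θ₂ = 0.5233, θ₃ = 0.7854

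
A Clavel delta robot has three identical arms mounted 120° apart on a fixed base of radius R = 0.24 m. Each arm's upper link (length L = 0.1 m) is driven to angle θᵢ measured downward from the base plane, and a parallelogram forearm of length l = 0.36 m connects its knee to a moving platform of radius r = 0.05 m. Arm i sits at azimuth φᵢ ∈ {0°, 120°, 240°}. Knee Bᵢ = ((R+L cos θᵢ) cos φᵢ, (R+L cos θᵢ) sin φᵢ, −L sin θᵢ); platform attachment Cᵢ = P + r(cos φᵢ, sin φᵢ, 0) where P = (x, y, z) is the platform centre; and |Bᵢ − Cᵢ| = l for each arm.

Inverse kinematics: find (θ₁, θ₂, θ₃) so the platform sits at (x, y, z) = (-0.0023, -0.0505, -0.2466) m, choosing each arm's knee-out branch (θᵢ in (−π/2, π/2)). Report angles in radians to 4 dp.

φ1=0.0° → target in arm frame (-0.0023, -0.0505)
  A=0.1923, B=-0.2466, C=(l²−L²−A²−y'²−z²)/(2L)=0.0963
  θ1 = atan2(B,A) + arccos(C/0.3127) = 0.3493
φ2=120.0° → target in arm frame (-0.0426, 0.0272)
  A cos θ + B sin θ = C:  0.2326·cos θ + -0.2466·sin θ = 0.0198
  θ2 = atan2(B,A) + arccos(C/0.3390) = 0.6978
rotate P by −φ3: (0.0449, 0.0233, -0.2466)
  e−x'=0.1451;  (l²−L²−(e−x')²−y'²−z²)/2L = 0.1859
  γ=atan2(-0.2466,0.1451)=-1.0389;  ψ=arccos(0.6499)=0.8634;  θ3=γ+ψ≈-0.1755

θ₁ = 0.3493, θ₂ = 0.6978, θ₃ = -0.1755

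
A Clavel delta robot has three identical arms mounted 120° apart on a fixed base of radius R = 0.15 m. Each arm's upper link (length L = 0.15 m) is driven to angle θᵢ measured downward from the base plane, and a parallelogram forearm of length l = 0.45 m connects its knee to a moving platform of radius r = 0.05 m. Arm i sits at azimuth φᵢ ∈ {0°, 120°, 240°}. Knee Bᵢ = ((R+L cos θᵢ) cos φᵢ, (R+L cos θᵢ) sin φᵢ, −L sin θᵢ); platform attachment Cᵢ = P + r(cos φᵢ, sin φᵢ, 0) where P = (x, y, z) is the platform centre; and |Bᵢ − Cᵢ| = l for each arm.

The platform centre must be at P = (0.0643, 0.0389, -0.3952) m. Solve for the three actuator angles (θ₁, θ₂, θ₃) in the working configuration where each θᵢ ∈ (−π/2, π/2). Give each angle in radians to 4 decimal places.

θ₁ = -0.0875, θ₂ = 0.1747, θ₃ = 0.4362

arm 1 (φ=0.0°): x'=0.0643, y'=0.0389
  A=0.0357, B=-0.3952, C=(l²−L²−A²−y'²−z²)/(2L)=0.0701
  γ=atan2(-0.3952,0.0357)=-1.4807;  ψ=arccos(0.1767)=1.3932;  θ1=γ+ψ≈-0.0875
rotate P by −φ2: (0.0015, -0.0751, -0.3952)
  e−x'=0.0985;  (l²−L²−(e−x')²−y'²−z²)/2L = 0.0283
  γ=atan2(-0.3952,0.0985)=-1.3266;  ψ=arccos(0.0694)=1.5014;  θ2=γ+ψ≈0.1747
rotate P by −φ3: (-0.0658, 0.0362, -0.3952)
  A cos θ + B sin θ = C:  0.1658·cos θ + -0.3952·sin θ = -0.0167
  γ=atan2(-0.3952,0.1658)=-1.1735;  ψ=arccos(-0.0389)=1.6097;  θ3=γ+ψ≈0.4362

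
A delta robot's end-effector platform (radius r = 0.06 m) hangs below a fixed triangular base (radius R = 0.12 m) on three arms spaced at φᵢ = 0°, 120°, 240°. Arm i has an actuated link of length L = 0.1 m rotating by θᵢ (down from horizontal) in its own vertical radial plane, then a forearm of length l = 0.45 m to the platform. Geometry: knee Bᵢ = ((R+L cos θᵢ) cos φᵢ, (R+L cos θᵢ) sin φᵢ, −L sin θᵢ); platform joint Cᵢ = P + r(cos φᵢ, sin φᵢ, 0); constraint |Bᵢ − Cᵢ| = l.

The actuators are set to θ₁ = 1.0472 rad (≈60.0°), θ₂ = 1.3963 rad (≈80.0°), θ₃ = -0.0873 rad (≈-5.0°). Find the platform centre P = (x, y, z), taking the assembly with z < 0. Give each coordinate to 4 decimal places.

(-0.0592, -0.2367, -0.4299)

φ1=0.0°: virtual centre (0.1100, 0.0000, -0.0866), radius l
φ2=120.0°: virtual centre (-0.0387, 0.0670, -0.0985), radius l
φ3=240.0°: virtual centre (-0.0798, -0.1382, 0.0087), radius l
eliminate P² terms by subtracting sphere 1 from 2 and 3
[-0.2974 0.1340 -0.0238]·P = -0.0039;  [-0.3796 -0.2765 0.1906]·P = 0.0060
det = 0.1331;  x = 0.0021+0.1426z,  y = -0.0245+0.4938z
into |P−S₁|² = l²: 1.2641z² + 0.1183z + -0.1828 = 0;  Δ = 0.9382;  z = -0.4299 or 0.3363 → z<0 root = -0.4299
x = -0.0592, y = -0.2367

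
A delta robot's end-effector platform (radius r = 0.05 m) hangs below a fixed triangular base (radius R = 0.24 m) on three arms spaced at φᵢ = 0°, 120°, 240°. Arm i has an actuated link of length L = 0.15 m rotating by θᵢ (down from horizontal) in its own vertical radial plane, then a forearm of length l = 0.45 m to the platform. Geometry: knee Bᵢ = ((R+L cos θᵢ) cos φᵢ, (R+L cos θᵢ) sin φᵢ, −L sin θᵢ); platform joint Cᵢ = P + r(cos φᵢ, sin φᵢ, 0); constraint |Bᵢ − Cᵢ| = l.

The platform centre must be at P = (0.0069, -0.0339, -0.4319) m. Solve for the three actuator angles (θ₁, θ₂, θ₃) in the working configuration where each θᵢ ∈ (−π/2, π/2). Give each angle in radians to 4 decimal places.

θ₁ = 0.6982, θ₂ = 0.8727, θ₃ = 0.6108

φ1=0.0° → target in arm frame (0.0069, -0.0339)
  A=0.1831, B=-0.4319, C=(l²−L²−A²−y'²−z²)/(2L)=-0.1374
  θ1 = atan2(B,A) + arccos(C/0.4691) = 0.6982
φ2=120.0° → target in arm frame (-0.0328, 0.0110)
  e−x'=0.2228;  (l²−L²−(e−x')²−y'²−z²)/2L = -0.1877
  θ2 = atan2(B,A) + arccos(C/0.4860) = 0.8727
arm 3 (φ=240.0°): x'=0.0259, y'=0.0229
  e−x'=0.1641;  (l²−L²−(e−x')²−y'²−z²)/2L = -0.1133
  γ=atan2(-0.4319,0.1641)=-1.2077;  ψ=arccos(-0.2452)=1.8185;  θ3=γ+ψ≈0.6108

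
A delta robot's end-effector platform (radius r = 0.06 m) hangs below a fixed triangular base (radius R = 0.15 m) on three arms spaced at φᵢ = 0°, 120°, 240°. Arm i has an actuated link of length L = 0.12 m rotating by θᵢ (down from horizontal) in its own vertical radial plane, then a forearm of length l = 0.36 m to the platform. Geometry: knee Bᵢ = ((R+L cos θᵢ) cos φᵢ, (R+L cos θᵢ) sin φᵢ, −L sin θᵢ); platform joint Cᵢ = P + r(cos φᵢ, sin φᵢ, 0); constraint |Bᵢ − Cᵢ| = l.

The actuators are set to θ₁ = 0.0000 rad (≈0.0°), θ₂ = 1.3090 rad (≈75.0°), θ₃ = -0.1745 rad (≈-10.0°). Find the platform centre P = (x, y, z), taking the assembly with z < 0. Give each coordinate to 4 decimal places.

φ1=0.0°: virtual centre (0.2100, 0.0000, 0.0000), radius l
arm 2 at φ=120.0°: (R−r)+L cos θ2 = 0.1211;  S2 = (-0.0605, 0.1048, -0.1159)
φ3=240.0°: virtual centre (-0.1041, -0.1803, 0.0208), radius l
|S₂|²−|S₁|² = -0.0160;  |S₃|²−|S₁|² = -0.0003
plane₁₂: -0.5411x+0.2097y+-0.2318z = -0.0160
Cramer: x(z) = 0.0179-0.2290z;  y(z) = -0.0302+0.5146z
quadratic in z: (1.3173)z²+(0.0569)z+(-0.0918)=0, √Δ=0.6977 → z ∈ {-0.2864, 0.2432}; z = -0.2864 (taking z<0)
x = 0.0835, y = -0.1776

(0.0835, -0.1776, -0.2864)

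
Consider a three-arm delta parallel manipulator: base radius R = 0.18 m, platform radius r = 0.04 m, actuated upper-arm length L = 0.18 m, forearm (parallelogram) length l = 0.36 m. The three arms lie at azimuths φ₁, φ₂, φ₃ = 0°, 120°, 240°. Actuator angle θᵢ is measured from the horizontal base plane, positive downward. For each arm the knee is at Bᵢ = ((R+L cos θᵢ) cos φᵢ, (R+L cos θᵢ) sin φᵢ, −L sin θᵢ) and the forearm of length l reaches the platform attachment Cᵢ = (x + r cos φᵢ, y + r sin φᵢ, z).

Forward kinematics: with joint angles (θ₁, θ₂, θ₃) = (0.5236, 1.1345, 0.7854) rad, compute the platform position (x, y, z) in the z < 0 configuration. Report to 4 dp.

arm 1 at φ=0.0°: ρ1 = 0.2959;  O1 = (0.2959, 0.0000, -0.0900)
arm 2 at φ=120.0°: ρ2 = 0.2161;  O2 = (-0.1080, 0.1871, -0.1631)
arm 3 at φ=240.0°: ρ3 = 0.2673;  O3 = (-0.1336, -0.2315, -0.1273)
eliminate P² terms by subtracting sphere 1 from 2 and 3
plane₁₂: -0.8078x+0.3742y+-0.1463z = -0.0223
det = 0.6955;  x = 0.0192+-0.1375z,  y = -0.0183+0.0941z
sphere 1 gives Az²+Bz+C=0 with A=1.0278, B=0.2526, C=-0.0446;  B²−4AC=0.2472;  roots -0.3648, 0.1190;  negative root z = -0.3648
x = 0.0693, y = -0.0526

(0.0693, -0.0526, -0.3648)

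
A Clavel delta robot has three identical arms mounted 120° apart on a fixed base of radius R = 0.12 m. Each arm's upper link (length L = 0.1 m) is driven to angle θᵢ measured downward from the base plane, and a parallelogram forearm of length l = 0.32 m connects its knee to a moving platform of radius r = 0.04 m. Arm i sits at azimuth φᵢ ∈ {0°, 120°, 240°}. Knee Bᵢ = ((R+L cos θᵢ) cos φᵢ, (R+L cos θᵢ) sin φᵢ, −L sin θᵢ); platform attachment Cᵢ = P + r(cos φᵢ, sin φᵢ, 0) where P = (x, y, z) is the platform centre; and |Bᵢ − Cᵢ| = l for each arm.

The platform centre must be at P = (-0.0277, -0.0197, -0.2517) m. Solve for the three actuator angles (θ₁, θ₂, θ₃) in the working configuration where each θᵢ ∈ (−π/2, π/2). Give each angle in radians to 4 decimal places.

θ₁ = 0.0875, θ₂ = -0.0875, θ₃ = -0.3489

arm 1 (φ=0.0°): x'=-0.0277, y'=-0.0197
  A=0.1077, B=-0.2517, C=(l²−L²−A²−y'²−z²)/(2L)=0.0853
  γ=atan2(-0.2517,0.1077)=-1.1665;  ψ=arccos(0.3116)=1.2540;  θ1=γ+ψ≈0.0875
arm 2 (φ=120.0°): x'=-0.0032, y'=0.0338
  A=0.0832, B=-0.2517, C=(l²−L²−A²−y'²−z²)/(2L)=0.1049
  γ=atan2(-0.2517,0.0832)=-1.2515;  ψ=arccos(0.3957)=1.1640;  θ2=γ+ψ≈-0.0875
φ3=240.0° → target in arm frame (0.0309, -0.0141)
  A=0.0491, B=-0.2517, C=(l²−L²−A²−y'²−z²)/(2L)=0.1322
  θ3 = atan2(B,A) + arccos(C/0.2564) = -0.3489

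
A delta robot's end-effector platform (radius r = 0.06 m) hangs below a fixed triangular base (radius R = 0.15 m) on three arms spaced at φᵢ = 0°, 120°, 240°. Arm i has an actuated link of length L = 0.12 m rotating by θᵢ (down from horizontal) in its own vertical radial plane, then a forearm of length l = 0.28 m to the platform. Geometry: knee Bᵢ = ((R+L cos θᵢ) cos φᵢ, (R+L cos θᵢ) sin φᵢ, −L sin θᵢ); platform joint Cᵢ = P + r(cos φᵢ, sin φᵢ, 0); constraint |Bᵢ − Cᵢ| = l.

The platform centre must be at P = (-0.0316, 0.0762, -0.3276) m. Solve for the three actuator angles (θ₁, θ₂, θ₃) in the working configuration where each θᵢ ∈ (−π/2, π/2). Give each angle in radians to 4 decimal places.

arm 1 (φ=0.0°): x'=-0.0316, y'=0.0762
  A cos θ + B sin θ = C:  0.1216·cos θ + -0.3276·sin θ = -0.2663
  √(A²+B²)=0.3494;  θ1 = -1.2154+2.4374 ≈ 1.2220
rotate P by −φ2: (0.0818, -0.0107, -0.3276)
  A cos θ + B sin θ = C:  0.0082·cos θ + -0.3276·sin θ = -0.1813
  γ=atan2(-0.3276,0.0082)=-1.5457;  ψ=arccos(-0.5531)=2.1569;  θ2=γ+ψ≈0.6112
φ3=240.0° → target in arm frame (-0.0502, -0.0655)
  e−x'=0.1402;  (l²−L²−(e−x')²−y'²−z²)/2L = -0.2803
  γ=atan2(-0.3276,0.1402)=-1.1664;  ψ=arccos(-0.7865)=2.4759;  θ3=γ+ψ≈1.3095

θ₁ = 1.2220, θ₂ = 0.6112, θ₃ = 1.3095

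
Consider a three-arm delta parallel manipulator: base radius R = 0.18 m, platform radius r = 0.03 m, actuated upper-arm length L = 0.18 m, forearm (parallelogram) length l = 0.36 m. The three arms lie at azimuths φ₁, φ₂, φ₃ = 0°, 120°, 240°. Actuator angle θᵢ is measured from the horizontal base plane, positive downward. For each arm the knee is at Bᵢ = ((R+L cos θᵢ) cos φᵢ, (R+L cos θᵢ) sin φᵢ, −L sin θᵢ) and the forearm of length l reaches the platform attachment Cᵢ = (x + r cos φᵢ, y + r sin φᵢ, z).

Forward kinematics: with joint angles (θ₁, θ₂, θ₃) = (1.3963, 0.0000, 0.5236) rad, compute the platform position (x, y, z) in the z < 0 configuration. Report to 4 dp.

(-0.1636, 0.0470, -0.2694)

O1 = (0.1813·cos0.0°, 0.1813·sin0.0°, -0.1773) = (0.1813, 0.0000, -0.1773)
O2 = (0.3300·cos120.0°, 0.3300·sin120.0°, 0.0000) = (-0.1650, 0.2858, 0.0000)
O3 = (0.3059·cos240.0°, 0.3059·sin240.0°, -0.0900) = (-0.1529, -0.2649, -0.0900)
eliminate P² terms by subtracting sphere 1 from 2 and 3
linear system: -0.6925x+0.5716y = 0.0446−0.3545z; -0.6684x+-0.5298y = 0.0374−0.1745z
Cramer: x(z) = -0.0601+0.3840z;  y(z) = 0.0053-0.1550z
into |P−O₁|² = l²: 1.1715z² + 0.1675z + -0.0399 = 0;  Δ = 0.2150;  z = -0.2694 or 0.1264 → z<0 root = -0.2694
x = -0.1636, y = 0.0470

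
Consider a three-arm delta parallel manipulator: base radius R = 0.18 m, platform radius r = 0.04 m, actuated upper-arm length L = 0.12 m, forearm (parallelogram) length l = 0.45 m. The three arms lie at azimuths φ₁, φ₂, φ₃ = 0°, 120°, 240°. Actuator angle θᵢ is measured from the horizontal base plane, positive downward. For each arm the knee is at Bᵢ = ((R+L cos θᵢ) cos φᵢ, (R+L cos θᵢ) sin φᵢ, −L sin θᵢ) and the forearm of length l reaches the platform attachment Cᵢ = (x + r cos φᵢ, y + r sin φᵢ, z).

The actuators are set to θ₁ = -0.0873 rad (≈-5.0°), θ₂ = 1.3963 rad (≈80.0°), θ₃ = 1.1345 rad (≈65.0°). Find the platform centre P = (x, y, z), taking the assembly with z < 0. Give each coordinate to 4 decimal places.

S1 = (0.2595·cos0.0°, 0.2595·sin0.0°, 0.0105) = (0.2595, 0.0000, 0.0105)
arm 2 at φ=120.0°: e+L cos θ2 = 0.1608;  S2 = (-0.0804, 0.1393, -0.1182)
arm 3 at φ=240.0°: e+L cos θ3 = 0.1907;  S3 = (-0.0954, -0.1652, -0.1088)
subtract pairs → two planes through P
plane₁₂: -0.6799x+0.2786y+-0.2573z = -0.0276
Cramer: x(z) = 0.0343-0.3585z;  y(z) = -0.0154+0.0485z
quadratic in z: (1.1309)z²+(0.1391)z+(-0.1514)=0, √Δ=0.8393 → z ∈ {-0.4325, 0.3096}; z = -0.4325 (taking z<0)
x = 0.1894, y = -0.0364

(0.1894, -0.0364, -0.4325)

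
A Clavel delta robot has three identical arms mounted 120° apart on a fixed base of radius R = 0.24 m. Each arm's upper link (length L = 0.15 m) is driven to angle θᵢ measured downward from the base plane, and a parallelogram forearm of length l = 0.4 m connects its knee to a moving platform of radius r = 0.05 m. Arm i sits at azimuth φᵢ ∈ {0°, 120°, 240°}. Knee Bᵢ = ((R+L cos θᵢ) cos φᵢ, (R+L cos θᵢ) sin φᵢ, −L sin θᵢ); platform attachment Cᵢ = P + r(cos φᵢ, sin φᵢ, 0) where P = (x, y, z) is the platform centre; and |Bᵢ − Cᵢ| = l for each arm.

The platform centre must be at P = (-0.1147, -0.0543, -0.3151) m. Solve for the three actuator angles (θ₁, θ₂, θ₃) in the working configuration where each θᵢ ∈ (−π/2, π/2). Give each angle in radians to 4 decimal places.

θ₁ = 1.2218, θ₂ = 0.6109, θ₃ = 0.0002

arm 1 (φ=0.0°): x'=-0.1147, y'=-0.0543
  A cos θ + B sin θ = C:  0.3047·cos θ + -0.3151·sin θ = -0.1919
  γ=atan2(-0.3151,0.3047)=-0.8022;  ψ=arccos(-0.4379)=2.0240;  θ1=γ+ψ≈1.2218
rotate P by −φ2: (0.0103, 0.1265, -0.3151)
  e−x'=0.1797;  (l²−L²−(e−x')²−y'²−z²)/2L = -0.0336
  θ2 = atan2(B,A) + arccos(C/0.3627) = 0.6109
φ3=240.0° → target in arm frame (0.1044, -0.0722)
  e−x'=0.0856;  (l²−L²−(e−x')²−y'²−z²)/2L = 0.0856
  γ=atan2(-0.3151,0.0856)=-1.3055;  ψ=arccos(0.2621)=1.3056;  θ3=γ+ψ≈0.0002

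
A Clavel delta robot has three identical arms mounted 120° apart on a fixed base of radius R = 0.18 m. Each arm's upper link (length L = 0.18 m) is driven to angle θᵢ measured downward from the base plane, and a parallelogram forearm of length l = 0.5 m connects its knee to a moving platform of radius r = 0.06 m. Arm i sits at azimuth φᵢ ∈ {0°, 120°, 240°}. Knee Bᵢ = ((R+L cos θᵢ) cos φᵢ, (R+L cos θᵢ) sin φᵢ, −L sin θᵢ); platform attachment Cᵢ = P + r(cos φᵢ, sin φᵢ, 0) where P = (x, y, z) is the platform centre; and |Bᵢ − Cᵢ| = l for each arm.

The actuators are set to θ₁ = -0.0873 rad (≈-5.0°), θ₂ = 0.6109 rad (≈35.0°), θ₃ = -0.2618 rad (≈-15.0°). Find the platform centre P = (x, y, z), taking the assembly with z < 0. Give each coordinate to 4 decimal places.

φ1=0.0°: virtual centre (0.2993, 0.0000, 0.0157), radius l
arm 2 at φ=120.0°: ρ2 = 0.2674;  S2 = (-0.1337, 0.2316, -0.1032)
arm 3 at φ=240.0°: ρ3 = 0.2939;  S3 = (-0.1469, -0.2545, 0.0466)
|S₂|²−|S₁|² = -0.0076;  |S₃|²−|S₁|² = -0.0013
plane₁₂: -0.8661x+0.4632y+-0.2379z = -0.0076
Cramer: x(z) = 0.0053-0.1082z;  y(z) = -0.0067+0.3112z
quadratic in z: (1.1085)z²+(0.0281)z+(-0.1632)=0, √Δ=0.8513 → z ∈ {-0.3966, 0.3713}; z = -0.3966 (taking z<0)
x = 0.0482, y = -0.1301

(0.0482, -0.1301, -0.3966)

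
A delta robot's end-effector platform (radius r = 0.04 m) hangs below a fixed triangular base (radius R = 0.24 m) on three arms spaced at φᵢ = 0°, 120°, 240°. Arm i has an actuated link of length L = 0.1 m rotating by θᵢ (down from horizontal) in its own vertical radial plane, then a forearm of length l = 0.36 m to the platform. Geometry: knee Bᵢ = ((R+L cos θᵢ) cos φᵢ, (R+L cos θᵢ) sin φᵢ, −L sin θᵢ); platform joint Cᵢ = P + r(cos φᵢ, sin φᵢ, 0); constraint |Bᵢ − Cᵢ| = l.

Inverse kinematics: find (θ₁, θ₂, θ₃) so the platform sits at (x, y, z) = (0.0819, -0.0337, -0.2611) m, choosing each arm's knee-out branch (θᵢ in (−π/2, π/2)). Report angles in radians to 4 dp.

θ₁ = -0.2621, θ₂ = 1.1341, θ₃ = 0.6981

rotate P by −φ1: (0.0819, -0.0337, -0.2611)
  A=0.1181, B=-0.2611, C=(l²−L²−A²−y'²−z²)/(2L)=0.1817
  √(A²+B²)=0.2866;  θ1 = -1.1460+0.8839 ≈ -0.2621
φ2=120.0° → target in arm frame (-0.0701, -0.0541)
  A=0.2701, B=-0.2611, C=(l²−L²−A²−y'²−z²)/(2L)=-0.1224
  θ2 = atan2(B,A) + arccos(C/0.3757) = 1.1341
φ3=240.0° → target in arm frame (-0.0118, 0.0878)
  e−x'=0.2118;  (l²−L²−(e−x')²−y'²−z²)/2L = -0.0056
  √(A²+B²)=0.3362;  θ3 = -0.8894+1.5875 ≈ 0.6981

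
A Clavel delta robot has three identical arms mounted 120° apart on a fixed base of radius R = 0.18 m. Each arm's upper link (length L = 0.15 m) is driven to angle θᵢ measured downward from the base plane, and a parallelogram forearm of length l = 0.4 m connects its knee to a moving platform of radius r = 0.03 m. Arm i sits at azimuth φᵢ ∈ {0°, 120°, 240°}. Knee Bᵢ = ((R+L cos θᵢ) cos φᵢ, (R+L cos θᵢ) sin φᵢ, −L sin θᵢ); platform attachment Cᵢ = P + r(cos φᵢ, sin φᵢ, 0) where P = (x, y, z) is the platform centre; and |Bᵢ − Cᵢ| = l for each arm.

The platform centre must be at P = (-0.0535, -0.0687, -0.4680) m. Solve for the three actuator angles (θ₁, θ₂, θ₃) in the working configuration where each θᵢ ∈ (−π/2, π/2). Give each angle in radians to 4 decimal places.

rotate P by −φ1: (-0.0535, -0.0687, -0.4680)
  A=0.2035, B=-0.4680, C=(l²−L²−A²−y'²−z²)/(2L)=-0.4255
  θ1 = atan2(B,A) + arccos(C/0.5103) = 1.3961
rotate P by −φ2: (-0.0327, 0.0807, -0.4680)
  A=0.1827, B=-0.4680, C=(l²−L²−A²−y'²−z²)/(2L)=-0.4048
  √(A²+B²)=0.5024;  θ2 = -1.1985+2.5076 ≈ 1.3090
rotate P by −φ3: (0.0862, -0.0120, -0.4680)
  e−x'=0.0638;  (l²−L²−(e−x')²−y'²−z²)/2L = -0.2858
  √(A²+B²)=0.4723;  θ3 = -1.4354+2.2206 ≈ 0.7852

θ₁ = 1.3961, θ₂ = 1.3090, θ₃ = 0.7852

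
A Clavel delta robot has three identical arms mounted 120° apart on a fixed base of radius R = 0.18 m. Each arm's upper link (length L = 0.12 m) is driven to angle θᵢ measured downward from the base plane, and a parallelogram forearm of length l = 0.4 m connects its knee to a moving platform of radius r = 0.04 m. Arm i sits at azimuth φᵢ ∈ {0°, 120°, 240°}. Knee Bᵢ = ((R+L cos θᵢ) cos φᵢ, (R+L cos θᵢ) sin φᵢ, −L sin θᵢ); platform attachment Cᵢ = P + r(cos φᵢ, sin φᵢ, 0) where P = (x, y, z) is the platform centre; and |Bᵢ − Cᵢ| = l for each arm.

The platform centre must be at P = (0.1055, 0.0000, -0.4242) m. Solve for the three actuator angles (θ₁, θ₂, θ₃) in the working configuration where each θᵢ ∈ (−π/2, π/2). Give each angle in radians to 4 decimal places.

θ₁ = 0.4365, θ₂ = 1.2217, θ₃ = 1.2217

rotate P by −φ1: (0.1055, 0.0000, -0.4242)
  A=0.0345, B=-0.4242, C=(l²−L²−A²−y'²−z²)/(2L)=-0.1481
  γ=atan2(-0.4242,0.0345)=-1.4896;  ψ=arccos(-0.3479)=1.9261;  θ1=γ+ψ≈0.4365
arm 2 (φ=120.0°): x'=-0.0527, y'=-0.0914
  A cos θ + B sin θ = C:  0.1927·cos θ + -0.4242·sin θ = -0.3327
  √(A²+B²)=0.4659;  θ2 = -1.1443+2.3660 ≈ 1.2217
rotate P by −φ3: (-0.0528, 0.0914, -0.4242)
  A=0.1928, B=-0.4242, C=(l²−L²−A²−y'²−z²)/(2L)=-0.3327
  γ=atan2(-0.4242,0.1928)=-1.1443;  ψ=arccos(-0.7140)=2.3660;  θ3=γ+ψ≈1.2217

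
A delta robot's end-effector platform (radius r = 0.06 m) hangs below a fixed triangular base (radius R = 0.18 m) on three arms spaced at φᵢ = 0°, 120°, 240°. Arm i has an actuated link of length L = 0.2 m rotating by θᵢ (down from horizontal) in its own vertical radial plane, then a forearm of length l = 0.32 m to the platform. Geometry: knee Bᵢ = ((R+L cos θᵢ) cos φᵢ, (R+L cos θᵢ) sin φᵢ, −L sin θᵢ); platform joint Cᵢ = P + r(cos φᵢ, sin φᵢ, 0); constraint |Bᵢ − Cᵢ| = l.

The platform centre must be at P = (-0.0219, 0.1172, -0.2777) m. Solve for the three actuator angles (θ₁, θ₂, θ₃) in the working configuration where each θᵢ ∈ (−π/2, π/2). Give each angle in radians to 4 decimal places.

θ₁ = 0.8725, θ₂ = 0.1748, θ₃ = 1.1343

rotate P by −φ1: (-0.0219, 0.1172, -0.2777)
  A cos θ + B sin θ = C:  0.1419·cos θ + -0.2777·sin θ = -0.1215
  √(A²+B²)=0.3119;  θ1 = -1.0984+1.9709 ≈ 0.8725
φ2=120.0° → target in arm frame (0.1124, -0.0396)
  A cos θ + B sin θ = C:  0.0076·cos θ + -0.2777·sin θ = -0.0409
  θ2 = atan2(B,A) + arccos(C/0.2778) = 0.1748
arm 3 (φ=240.0°): x'=-0.0905, y'=-0.0776
  A=0.2105, B=-0.2777, C=(l²−L²−A²−y'²−z²)/(2L)=-0.1627
  √(A²+B²)=0.3485;  θ3 = -0.9221+2.0564 ≈ 1.1343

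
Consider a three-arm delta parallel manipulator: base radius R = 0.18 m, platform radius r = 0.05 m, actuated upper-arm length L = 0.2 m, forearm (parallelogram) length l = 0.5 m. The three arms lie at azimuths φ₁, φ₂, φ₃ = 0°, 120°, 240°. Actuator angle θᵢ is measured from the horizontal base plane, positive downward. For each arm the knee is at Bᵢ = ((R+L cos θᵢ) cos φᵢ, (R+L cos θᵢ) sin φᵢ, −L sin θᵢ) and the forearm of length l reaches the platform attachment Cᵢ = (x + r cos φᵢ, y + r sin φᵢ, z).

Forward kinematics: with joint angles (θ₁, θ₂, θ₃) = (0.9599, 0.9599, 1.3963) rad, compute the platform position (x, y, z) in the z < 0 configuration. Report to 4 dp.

(0.0537, 0.0930, -0.6164)

O1 = (0.2447·cos0.0°, 0.2447·sin0.0°, -0.1638) = (0.2447, 0.0000, -0.1638)
arm 2 at φ=120.0°: (R−r)+L cos θ2 = 0.2447;  O2 = (-0.1224, 0.2119, -0.1638)
O3 = (0.1647·cos240.0°, 0.1647·sin240.0°, -0.1970) = (-0.0824, -0.1427, -0.1970)
eliminate P² terms by subtracting sphere 1 from 2 and 3
[-0.7342 0.4239 0.0000]·P = 0.0000;  [-0.6542 -0.2853 -0.0663]·P = -0.0208
Cramer: x(z) = 0.0181-0.0577z;  y(z) = 0.0314-0.1000z
into |P−O₁|² = l²: 1.0133z² + 0.3475z + -0.1708 = 0;  Δ = 0.8132;  z = -0.6164 or 0.2735 → z<0 root = -0.6164
x = 0.0537, y = 0.0930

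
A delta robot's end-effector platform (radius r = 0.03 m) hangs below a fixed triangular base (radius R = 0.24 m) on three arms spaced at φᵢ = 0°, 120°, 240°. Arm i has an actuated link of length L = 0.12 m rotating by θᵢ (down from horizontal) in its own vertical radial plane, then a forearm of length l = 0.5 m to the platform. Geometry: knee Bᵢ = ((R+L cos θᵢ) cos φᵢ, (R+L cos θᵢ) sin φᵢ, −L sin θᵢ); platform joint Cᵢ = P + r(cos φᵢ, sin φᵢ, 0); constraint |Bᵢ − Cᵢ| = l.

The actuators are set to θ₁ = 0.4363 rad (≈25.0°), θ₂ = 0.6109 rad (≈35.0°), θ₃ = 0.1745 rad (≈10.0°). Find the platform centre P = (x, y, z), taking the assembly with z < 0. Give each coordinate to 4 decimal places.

centre 1 = (0.3188·cos0.0°, 0.3188·sin0.0°, -0.0507) = (0.3188, 0.0000, -0.0507)
centre 2 = (0.3083·cos120.0°, 0.3083·sin120.0°, -0.0688) = (-0.1541, 0.2670, -0.0688)
arm 3 at φ=240.0°: (R−r)+L cos θ3 = 0.3282;  centre 3 = (-0.1641, -0.2842, -0.0208)
|centre ₂|²−|centre ₁|² = -0.0044;  |centre ₃|²−|centre ₁|² = 0.0040
[-0.9458 0.5340 -0.0362]·P = -0.0044;  [-0.9657 -0.5684 0.0598]·P = 0.0040
det = 1.0533;  x = 0.0004+0.0107z,  y = -0.0076+0.0869z
into |P−centre ₁|² = l²: 1.0077z² + 0.0933z + -0.1460 = 0;  Δ = 0.5972;  z = -0.4297 or 0.3372 → z<0 root = -0.4297
x = -0.0042, y = -0.0449

(-0.0042, -0.0449, -0.4297)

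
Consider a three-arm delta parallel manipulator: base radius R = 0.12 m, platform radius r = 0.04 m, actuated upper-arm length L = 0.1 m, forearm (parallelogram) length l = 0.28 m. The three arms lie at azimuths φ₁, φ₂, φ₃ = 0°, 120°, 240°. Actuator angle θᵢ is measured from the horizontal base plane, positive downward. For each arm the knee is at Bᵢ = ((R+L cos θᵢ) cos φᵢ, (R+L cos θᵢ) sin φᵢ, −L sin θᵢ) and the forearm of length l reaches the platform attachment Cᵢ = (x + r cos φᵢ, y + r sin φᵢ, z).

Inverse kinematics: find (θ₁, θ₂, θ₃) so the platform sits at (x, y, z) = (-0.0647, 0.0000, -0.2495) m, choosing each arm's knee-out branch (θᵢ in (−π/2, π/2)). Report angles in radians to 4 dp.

arm 1 (φ=0.0°): x'=-0.0647, y'=0.0000
  e−x'=0.1447;  (l²−L²−(e−x')²−y'²−z²)/2L = -0.0739
  γ=atan2(-0.2495,0.1447)=-1.0452;  ψ=arccos(-0.2564)=1.8301;  θ1=γ+ψ≈0.7848
rotate P by −φ2: (0.0323, 0.0560, -0.2495)
  A cos θ + B sin θ = C:  0.0477·cos θ + -0.2495·sin θ = 0.0037
  √(A²+B²)=0.2540;  θ2 = -1.3821+1.5562 ≈ 0.1741
arm 3 (φ=240.0°): x'=0.0324, y'=-0.0560
  e−x'=0.0476;  (l²−L²−(e−x')²−y'²−z²)/2L = 0.0037
  √(A²+B²)=0.2540;  θ3 = -1.3821+1.5562 ≈ 0.1741

θ₁ = 0.7848, θ₂ = 0.1741, θ₃ = 0.1741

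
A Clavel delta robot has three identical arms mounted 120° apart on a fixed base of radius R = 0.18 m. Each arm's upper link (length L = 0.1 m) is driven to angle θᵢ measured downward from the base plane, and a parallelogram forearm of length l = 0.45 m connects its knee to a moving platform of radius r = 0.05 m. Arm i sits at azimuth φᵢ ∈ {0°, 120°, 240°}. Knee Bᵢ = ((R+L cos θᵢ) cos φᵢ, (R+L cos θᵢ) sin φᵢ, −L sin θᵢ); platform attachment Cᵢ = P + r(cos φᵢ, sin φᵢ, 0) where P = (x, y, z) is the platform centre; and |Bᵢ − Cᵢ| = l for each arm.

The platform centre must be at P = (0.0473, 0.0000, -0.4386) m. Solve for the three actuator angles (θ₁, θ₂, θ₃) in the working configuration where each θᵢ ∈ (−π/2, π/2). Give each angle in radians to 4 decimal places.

arm 1 (φ=0.0°): x'=0.0473, y'=0.0000
  A=0.0827, B=-0.4386, C=(l²−L²−A²−y'²−z²)/(2L)=-0.0335
  √(A²+B²)=0.4463;  θ1 = -1.3844+1.6460 ≈ 0.2616
rotate P by −φ2: (-0.0236, -0.0410, -0.4386)
  A cos θ + B sin θ = C:  0.1537·cos θ + -0.4386·sin θ = -0.1258
  √(A²+B²)=0.4647;  θ2 = -1.2338+1.8449 ≈ 0.6110
arm 3 (φ=240.0°): x'=-0.0237, y'=0.0410
  A=0.1537, B=-0.4386, C=(l²−L²−A²−y'²−z²)/(2L)=-0.1258
  θ3 = atan2(B,A) + arccos(C/0.4647) = 0.6110

θ₁ = 0.2616, θ₂ = 0.6110, θ₃ = 0.6110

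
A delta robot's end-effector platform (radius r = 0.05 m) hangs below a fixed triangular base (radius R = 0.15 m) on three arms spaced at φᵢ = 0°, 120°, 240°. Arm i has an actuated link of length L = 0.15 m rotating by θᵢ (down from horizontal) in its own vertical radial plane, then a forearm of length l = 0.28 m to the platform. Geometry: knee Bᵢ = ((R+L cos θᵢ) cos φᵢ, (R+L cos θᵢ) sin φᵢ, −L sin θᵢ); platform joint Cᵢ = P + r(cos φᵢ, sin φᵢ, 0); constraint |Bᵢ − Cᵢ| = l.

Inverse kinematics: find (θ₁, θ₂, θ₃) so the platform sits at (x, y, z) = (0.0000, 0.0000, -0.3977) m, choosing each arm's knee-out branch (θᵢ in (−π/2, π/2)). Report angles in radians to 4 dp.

arm 1 (φ=0.0°): x'=0.0000, y'=0.0000
  A=0.1000, B=-0.3977, C=(l²−L²−A²−y'²−z²)/(2L)=-0.3742
  θ1 = atan2(B,A) + arccos(C/0.4101) = 1.3958
rotate P by −φ2: (0.0000, 0.0000, -0.3977)
  A=0.1000, B=-0.3977, C=(l²−L²−A²−y'²−z²)/(2L)=-0.3742
  √(A²+B²)=0.4101;  θ2 = -1.3245+2.7203 ≈ 1.3958
arm 3 (φ=240.0°): x'=0.0000, y'=0.0000
  A=0.1000, B=-0.3977, C=(l²−L²−A²−y'²−z²)/(2L)=-0.3742
  γ=atan2(-0.3977,0.1000)=-1.3245;  ψ=arccos(-0.9125)=2.7203;  θ3=γ+ψ≈1.3958

θ₁ = 1.3958, θ₂ = 1.3958, θ₃ = 1.3958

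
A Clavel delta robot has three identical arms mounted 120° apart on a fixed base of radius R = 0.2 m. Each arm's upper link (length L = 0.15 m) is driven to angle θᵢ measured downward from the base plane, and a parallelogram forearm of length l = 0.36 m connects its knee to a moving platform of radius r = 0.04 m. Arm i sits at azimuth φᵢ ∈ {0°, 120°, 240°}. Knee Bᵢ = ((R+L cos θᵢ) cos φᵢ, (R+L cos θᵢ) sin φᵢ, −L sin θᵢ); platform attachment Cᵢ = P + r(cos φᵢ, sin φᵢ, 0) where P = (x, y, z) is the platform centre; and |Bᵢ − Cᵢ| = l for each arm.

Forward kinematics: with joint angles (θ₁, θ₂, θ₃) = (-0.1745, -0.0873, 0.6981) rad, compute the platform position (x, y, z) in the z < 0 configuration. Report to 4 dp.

S1 = (0.3077·cos0.0°, 0.3077·sin0.0°, 0.0260) = (0.3077, 0.0000, 0.0260)
arm 2 at φ=120.0°: ρ2 = 0.3094;  S2 = (-0.1547, 0.2680, 0.0131)
S3 = (0.2749·cos240.0°, 0.2749·sin240.0°, -0.0964) = (-0.1375, -0.2381, -0.0964)
subtract pairs → two planes through P
linear system: -0.9249x+0.5359y = 0.0005−-0.0259z; -0.8904x+-0.4762y = -0.0105−-0.2449z
det = 0.9176;  x = 0.0058+-0.1565z,  y = 0.0111+-0.2217z
sphere 1 gives Az²+Bz+C=0 with A=1.0736, B=0.0375, C=-0.0377;  B²−4AC=0.1632;  roots -0.2056, 0.1707;  negative root z = -0.2056
x = 0.0380, y = 0.0567

(0.0380, 0.0567, -0.2056)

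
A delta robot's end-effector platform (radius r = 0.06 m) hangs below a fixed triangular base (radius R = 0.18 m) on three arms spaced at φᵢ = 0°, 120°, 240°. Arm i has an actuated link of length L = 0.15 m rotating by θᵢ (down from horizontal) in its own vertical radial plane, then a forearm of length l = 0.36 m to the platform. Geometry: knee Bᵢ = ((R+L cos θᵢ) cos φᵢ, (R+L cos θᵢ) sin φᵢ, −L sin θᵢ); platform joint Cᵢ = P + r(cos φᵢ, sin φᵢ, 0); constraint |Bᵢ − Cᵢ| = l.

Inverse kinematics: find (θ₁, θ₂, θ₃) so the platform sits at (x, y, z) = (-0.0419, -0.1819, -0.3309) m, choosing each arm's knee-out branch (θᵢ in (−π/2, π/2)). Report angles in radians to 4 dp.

arm 1 (φ=0.0°): x'=-0.0419, y'=-0.1819
  A=0.1619, B=-0.3309, C=(l²−L²−A²−y'²−z²)/(2L)=-0.2056
  √(A²+B²)=0.3684;  θ1 = -1.1158+2.1631 ≈ 1.0473
rotate P by −φ2: (-0.1366, 0.1272, -0.3309)
  A cos θ + B sin θ = C:  0.2566·cos θ + -0.3309·sin θ = -0.2814
  θ2 = atan2(B,A) + arccos(C/0.4187) = 1.3965
φ3=240.0° → target in arm frame (0.1785, 0.0547)
  e−x'=-0.0585;  (l²−L²−(e−x')²−y'²−z²)/2L = -0.0293
  γ=atan2(-0.3309,-0.0585)=-1.7457;  ψ=arccos(-0.0873)=1.6582;  θ3=γ+ψ≈-0.0875

θ₁ = 1.0473, θ₂ = 1.3965, θ₃ = -0.0875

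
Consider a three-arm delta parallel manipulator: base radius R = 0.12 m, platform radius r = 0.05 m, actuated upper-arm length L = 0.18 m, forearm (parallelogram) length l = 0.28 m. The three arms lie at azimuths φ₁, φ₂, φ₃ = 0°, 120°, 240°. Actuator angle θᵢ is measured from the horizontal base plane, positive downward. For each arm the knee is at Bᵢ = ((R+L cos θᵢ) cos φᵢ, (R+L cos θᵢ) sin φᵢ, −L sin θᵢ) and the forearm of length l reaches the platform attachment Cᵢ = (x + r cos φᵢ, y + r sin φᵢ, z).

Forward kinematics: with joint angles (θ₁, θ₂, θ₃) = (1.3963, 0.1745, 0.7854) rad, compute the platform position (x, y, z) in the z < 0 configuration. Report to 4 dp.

(-0.1561, 0.0654, -0.2662)

O1 = (0.1013·cos0.0°, 0.1013·sin0.0°, -0.1773) = (0.1013, 0.0000, -0.1773)
φ2=120.0°: virtual centre (-0.1236, 0.2141, -0.0313), radius l
φ3=240.0°: virtual centre (-0.0986, -0.1708, -0.1273), radius l
|O₂|²−|O₁|² = 0.0204;  |O₃|²−|O₁|² = 0.0134
linear system: -0.4498x+0.4283y = 0.0204−0.2920z; -0.3998x+-0.3417y = 0.0134−0.1000z
Cramer: x(z) = -0.0392+0.4389z;  y(z) = 0.0065-0.2209z
quadratic in z: (1.2415)z²+(0.2283)z+(-0.0272)=0, √Δ=0.4327 → z ∈ {-0.2662, 0.0823}; z = -0.2662 (taking z<0)
x = -0.1561, y = 0.0654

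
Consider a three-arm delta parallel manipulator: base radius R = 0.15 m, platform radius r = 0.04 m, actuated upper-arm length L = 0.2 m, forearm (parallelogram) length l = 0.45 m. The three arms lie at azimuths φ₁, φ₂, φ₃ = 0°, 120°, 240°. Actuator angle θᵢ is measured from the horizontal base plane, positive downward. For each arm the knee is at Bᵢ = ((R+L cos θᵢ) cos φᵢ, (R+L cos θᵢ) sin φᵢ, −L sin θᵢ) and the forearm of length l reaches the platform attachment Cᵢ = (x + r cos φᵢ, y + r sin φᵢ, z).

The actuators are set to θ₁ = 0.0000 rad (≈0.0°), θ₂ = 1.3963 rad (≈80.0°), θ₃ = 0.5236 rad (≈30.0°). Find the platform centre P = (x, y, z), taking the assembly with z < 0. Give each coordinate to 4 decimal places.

φ1=0.0°: virtual centre (0.3100, 0.0000, 0.0000), radius l
S2 = (0.1447·cos120.0°, 0.1447·sin120.0°, -0.1970) = (-0.0724, 0.1253, -0.1970)
arm 3 at φ=240.0°: e+L cos θ3 = 0.2832;  S3 = (-0.1416, -0.2453, -0.1000)
subtract pairs → two planes through P
[-0.7647 0.2507 -0.3939]·P = -0.0364;  [-0.9032 -0.4905 -0.2000]·P = -0.0059
det = 0.6015;  x = 0.0321+-0.4046z,  y = -0.0471+0.3372z
sphere 1 gives Az²+Bz+C=0 with A=1.2774, B=0.1931, C=-0.1231;  B²−4AC=0.6661;  roots -0.3950, 0.2439;  negative root z = -0.3950
x = 0.1919, y = -0.1803

(0.1919, -0.1803, -0.3950)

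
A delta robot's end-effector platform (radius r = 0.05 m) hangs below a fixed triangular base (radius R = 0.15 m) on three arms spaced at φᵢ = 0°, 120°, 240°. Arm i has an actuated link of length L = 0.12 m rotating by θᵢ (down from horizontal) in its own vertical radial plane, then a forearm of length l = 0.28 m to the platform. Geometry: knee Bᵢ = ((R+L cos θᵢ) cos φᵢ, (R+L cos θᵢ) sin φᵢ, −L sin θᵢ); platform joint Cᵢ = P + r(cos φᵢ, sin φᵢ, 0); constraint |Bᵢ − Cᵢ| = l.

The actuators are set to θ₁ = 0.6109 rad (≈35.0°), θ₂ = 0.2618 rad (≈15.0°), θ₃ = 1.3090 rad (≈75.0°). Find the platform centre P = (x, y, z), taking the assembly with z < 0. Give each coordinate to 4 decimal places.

arm 1 at φ=0.0°: ρ1 = 0.1983;  O1 = (0.1983, 0.0000, -0.0688)
O2 = (0.2159·cos120.0°, 0.2159·sin120.0°, -0.0311) = (-0.1080, 0.1870, -0.0311)
φ3=240.0°: virtual centre (-0.0655, -0.1135, -0.1159), radius l
subtract pairs → two planes through P
[-0.6125 0.3740 0.0755]·P = 0.0035;  [-0.5276 -0.2270 -0.0942]·P = -0.0134
det = 0.3364;  x = 0.0126+-0.0537z,  y = 0.0300+-0.2900z
into |P−O₁|² = l²: 1.0870z² + 0.1402z + -0.0383 = 0;  Δ = 0.1860;  z = -0.2629 or 0.1339 → z<0 root = -0.2629
x = 0.0267, y = 0.1062

(0.0267, 0.1062, -0.2629)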